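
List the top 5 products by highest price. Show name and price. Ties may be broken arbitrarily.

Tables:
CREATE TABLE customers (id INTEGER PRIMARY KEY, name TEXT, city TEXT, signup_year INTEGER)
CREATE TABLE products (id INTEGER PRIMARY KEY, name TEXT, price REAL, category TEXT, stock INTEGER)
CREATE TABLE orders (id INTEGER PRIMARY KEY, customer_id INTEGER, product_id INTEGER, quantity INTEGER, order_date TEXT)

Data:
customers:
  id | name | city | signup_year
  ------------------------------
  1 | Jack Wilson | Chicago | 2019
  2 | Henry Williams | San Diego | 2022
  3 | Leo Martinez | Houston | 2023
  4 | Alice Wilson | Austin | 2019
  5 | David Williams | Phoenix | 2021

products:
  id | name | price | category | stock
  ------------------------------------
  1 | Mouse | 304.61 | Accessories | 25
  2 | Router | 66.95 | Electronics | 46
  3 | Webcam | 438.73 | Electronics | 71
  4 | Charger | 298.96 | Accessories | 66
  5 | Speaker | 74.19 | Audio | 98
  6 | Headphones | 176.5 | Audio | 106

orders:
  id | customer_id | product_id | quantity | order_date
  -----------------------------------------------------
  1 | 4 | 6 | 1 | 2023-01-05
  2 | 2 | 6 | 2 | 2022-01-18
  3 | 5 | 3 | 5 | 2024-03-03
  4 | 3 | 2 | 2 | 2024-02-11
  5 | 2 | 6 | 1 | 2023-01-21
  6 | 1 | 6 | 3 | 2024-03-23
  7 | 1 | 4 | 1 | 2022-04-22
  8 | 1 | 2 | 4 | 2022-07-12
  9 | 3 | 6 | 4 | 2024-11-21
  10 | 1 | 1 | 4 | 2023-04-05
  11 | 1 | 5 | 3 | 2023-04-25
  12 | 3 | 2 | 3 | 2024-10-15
SELECT name, price FROM products ORDER BY price DESC LIMIT 5

Execution result:
name | price
Webcam | 438.73
Mouse | 304.61
Charger | 298.96
Headphones | 176.50
Speaker | 74.19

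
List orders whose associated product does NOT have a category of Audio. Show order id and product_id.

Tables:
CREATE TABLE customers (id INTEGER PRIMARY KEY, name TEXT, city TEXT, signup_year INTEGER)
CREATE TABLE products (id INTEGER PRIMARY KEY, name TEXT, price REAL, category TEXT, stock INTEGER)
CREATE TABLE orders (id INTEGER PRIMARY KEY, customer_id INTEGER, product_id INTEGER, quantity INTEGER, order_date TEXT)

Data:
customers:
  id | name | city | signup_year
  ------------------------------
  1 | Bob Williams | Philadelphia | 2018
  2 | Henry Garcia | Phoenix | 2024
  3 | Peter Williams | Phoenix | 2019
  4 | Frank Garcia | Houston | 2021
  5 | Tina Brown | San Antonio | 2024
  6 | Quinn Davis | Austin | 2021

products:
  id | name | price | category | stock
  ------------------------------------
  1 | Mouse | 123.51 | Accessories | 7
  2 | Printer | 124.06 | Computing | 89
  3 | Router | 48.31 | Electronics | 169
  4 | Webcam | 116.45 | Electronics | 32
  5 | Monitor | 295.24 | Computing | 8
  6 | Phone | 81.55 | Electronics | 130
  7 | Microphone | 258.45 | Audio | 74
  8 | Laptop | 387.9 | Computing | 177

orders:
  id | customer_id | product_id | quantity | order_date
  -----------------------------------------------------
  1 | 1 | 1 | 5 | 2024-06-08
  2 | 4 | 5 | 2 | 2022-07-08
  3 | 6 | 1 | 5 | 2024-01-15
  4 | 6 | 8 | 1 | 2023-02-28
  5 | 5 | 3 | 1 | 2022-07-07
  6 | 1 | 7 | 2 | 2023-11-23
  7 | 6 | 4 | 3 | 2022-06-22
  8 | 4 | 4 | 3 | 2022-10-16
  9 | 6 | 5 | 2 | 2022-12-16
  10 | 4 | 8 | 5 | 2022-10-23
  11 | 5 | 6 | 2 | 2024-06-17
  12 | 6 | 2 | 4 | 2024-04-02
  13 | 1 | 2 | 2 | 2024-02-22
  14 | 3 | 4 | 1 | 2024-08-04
SELECT id, product_id FROM orders WHERE product_id NOT IN (SELECT id FROM products WHERE category = 'Audio')

Execution result:
id | product_id
1 | 1
2 | 5
3 | 1
4 | 8
5 | 3
7 | 4
8 | 4
9 | 5
10 | 8
11 | 6
12 | 2
13 | 2
14 | 4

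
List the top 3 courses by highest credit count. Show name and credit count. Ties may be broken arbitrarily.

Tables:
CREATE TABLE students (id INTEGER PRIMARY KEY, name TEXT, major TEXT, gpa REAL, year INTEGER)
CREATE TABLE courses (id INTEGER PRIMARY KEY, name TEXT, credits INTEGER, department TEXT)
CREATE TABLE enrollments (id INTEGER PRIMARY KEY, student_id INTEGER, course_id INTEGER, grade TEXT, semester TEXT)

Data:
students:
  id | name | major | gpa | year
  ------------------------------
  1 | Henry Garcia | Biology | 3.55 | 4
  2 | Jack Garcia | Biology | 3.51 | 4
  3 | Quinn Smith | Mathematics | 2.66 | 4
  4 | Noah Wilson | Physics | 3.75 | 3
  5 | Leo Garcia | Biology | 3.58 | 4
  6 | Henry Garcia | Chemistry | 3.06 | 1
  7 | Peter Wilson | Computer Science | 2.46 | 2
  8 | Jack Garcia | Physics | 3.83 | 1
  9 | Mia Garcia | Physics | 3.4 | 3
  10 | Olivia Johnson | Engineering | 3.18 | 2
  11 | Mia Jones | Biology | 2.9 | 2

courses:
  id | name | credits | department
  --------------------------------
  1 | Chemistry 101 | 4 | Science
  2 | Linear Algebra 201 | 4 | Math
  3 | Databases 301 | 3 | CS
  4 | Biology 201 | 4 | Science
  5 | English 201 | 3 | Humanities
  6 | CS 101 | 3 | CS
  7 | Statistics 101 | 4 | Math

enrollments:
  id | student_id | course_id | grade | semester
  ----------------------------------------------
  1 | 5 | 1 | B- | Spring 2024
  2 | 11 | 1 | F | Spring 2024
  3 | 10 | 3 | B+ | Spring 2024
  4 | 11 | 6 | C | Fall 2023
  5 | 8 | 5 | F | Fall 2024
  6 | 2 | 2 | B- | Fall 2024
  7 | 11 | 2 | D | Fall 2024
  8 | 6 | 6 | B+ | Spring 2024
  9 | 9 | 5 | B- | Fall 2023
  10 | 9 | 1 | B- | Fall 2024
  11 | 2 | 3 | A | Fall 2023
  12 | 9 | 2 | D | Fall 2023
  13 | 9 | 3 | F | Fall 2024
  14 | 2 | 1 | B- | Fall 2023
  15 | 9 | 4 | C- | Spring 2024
SELECT name, credits FROM courses ORDER BY credits DESC LIMIT 3

Execution result:
name | credits
Chemistry 101 | 4
Linear Algebra 201 | 4
Biology 201 | 4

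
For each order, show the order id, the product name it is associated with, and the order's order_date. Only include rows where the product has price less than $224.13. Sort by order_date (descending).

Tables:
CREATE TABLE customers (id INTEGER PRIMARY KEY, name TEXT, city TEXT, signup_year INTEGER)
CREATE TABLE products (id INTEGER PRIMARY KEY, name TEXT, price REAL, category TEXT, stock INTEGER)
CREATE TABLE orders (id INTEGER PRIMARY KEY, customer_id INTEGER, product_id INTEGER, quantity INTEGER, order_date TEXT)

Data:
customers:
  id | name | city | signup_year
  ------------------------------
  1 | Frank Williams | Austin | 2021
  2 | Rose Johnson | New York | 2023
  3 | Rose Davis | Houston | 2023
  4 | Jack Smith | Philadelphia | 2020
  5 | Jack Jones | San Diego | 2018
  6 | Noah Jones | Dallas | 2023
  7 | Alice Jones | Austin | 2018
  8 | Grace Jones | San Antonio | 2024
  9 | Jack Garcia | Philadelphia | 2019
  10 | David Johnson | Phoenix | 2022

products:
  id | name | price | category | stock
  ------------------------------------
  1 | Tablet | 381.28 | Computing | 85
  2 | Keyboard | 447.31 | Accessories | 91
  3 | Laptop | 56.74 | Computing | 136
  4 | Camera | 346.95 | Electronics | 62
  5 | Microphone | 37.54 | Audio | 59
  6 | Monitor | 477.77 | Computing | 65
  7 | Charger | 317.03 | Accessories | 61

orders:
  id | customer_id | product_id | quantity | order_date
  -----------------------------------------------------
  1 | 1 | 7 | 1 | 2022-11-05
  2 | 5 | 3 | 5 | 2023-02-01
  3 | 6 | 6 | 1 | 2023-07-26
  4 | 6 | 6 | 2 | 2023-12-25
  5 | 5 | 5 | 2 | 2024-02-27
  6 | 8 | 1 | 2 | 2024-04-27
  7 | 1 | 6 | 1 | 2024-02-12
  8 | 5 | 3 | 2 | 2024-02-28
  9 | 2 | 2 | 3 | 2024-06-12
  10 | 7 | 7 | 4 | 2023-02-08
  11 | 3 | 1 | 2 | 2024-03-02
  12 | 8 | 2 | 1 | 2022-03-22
SELECT c.id, p.name AS product, c.order_date FROM orders c JOIN products p ON c.product_id = p.id WHERE p.price < 224.13 ORDER BY c.order_date DESC

Execution result:
id | product | order_date
8 | Laptop | 2024-02-28
5 | Microphone | 2024-02-27
2 | Laptop | 2023-02-01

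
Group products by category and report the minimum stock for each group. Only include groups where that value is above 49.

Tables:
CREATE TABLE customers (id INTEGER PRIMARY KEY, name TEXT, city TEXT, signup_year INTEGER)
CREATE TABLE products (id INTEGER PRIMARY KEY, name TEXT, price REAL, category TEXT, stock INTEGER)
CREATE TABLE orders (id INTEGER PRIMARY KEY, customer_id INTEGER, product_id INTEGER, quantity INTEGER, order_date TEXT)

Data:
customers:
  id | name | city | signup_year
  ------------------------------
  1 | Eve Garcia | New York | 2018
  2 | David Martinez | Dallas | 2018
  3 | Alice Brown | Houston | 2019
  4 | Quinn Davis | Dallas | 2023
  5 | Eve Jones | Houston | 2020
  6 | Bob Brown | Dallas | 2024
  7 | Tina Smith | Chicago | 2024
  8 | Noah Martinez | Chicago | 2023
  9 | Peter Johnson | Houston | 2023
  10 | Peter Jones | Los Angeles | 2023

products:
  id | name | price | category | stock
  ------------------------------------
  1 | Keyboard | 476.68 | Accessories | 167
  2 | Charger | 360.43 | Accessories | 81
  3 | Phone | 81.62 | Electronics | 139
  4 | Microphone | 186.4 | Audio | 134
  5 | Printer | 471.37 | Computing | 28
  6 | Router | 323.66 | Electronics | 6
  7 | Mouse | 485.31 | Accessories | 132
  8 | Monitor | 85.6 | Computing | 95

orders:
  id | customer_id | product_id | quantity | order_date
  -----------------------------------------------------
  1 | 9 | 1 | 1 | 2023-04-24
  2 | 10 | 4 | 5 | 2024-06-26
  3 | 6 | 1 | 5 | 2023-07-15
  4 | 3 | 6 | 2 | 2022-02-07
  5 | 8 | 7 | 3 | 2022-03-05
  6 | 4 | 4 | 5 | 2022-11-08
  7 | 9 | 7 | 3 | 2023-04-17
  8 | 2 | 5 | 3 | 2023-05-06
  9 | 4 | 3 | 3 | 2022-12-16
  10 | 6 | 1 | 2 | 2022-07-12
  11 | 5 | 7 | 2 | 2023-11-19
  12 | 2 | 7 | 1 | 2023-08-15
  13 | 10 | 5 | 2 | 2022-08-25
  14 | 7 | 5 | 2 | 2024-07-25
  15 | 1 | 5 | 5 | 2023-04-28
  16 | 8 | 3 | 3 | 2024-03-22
SELECT category, MIN(stock) AS min_stock FROM products GROUP BY category HAVING MIN(stock) > 49

Execution result:
category | min_stock
Accessories | 81
Audio | 134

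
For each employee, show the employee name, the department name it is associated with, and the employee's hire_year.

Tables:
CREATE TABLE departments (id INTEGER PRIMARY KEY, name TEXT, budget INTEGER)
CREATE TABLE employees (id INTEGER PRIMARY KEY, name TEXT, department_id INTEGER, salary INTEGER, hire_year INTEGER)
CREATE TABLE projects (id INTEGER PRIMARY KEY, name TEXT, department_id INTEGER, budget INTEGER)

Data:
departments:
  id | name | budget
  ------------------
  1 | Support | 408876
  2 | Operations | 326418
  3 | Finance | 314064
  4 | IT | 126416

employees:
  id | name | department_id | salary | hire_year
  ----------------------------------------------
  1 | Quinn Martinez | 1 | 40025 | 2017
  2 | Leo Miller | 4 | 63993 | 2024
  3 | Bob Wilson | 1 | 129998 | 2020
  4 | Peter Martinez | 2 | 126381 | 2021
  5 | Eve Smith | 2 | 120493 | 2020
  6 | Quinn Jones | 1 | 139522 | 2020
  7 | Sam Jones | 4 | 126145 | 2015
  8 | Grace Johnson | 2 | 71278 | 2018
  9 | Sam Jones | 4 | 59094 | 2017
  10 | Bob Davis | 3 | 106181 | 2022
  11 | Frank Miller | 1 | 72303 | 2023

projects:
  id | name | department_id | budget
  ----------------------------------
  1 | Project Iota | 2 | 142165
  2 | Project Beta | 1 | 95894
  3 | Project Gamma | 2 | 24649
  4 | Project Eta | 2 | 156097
SELECT c.name, p.name AS department, c.hire_year FROM employees c JOIN departments p ON c.department_id = p.id

Execution result:
name | department | hire_year
Quinn Martinez | Support | 2017
Leo Miller | IT | 2024
Bob Wilson | Support | 2020
Peter Martinez | Operations | 2021
Eve Smith | Operations | 2020
Quinn Jones | Support | 2020
Sam Jones | IT | 2015
Grace Johnson | Operations | 2018
Sam Jones | IT | 2017
Bob Davis | Finance | 2022
Frank Miller | Support | 2023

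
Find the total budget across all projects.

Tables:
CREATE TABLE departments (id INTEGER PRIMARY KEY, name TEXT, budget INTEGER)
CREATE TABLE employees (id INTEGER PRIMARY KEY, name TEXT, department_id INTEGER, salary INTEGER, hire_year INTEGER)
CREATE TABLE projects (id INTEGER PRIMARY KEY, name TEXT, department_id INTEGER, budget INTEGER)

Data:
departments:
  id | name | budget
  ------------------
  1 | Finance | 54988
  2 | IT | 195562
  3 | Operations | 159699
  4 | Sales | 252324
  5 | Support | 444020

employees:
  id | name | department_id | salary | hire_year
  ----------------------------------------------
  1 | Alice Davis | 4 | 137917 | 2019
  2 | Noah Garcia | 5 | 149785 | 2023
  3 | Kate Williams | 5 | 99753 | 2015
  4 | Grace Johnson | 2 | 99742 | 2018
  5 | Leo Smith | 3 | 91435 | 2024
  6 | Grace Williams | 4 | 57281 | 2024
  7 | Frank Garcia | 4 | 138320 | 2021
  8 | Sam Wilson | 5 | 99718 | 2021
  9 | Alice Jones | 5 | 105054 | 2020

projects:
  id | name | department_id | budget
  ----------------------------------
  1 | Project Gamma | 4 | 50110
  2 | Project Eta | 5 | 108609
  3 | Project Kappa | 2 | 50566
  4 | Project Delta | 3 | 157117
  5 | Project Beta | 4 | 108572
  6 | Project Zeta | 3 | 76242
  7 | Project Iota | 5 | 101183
SELECT SUM(budget) FROM projects

Execution result:
652399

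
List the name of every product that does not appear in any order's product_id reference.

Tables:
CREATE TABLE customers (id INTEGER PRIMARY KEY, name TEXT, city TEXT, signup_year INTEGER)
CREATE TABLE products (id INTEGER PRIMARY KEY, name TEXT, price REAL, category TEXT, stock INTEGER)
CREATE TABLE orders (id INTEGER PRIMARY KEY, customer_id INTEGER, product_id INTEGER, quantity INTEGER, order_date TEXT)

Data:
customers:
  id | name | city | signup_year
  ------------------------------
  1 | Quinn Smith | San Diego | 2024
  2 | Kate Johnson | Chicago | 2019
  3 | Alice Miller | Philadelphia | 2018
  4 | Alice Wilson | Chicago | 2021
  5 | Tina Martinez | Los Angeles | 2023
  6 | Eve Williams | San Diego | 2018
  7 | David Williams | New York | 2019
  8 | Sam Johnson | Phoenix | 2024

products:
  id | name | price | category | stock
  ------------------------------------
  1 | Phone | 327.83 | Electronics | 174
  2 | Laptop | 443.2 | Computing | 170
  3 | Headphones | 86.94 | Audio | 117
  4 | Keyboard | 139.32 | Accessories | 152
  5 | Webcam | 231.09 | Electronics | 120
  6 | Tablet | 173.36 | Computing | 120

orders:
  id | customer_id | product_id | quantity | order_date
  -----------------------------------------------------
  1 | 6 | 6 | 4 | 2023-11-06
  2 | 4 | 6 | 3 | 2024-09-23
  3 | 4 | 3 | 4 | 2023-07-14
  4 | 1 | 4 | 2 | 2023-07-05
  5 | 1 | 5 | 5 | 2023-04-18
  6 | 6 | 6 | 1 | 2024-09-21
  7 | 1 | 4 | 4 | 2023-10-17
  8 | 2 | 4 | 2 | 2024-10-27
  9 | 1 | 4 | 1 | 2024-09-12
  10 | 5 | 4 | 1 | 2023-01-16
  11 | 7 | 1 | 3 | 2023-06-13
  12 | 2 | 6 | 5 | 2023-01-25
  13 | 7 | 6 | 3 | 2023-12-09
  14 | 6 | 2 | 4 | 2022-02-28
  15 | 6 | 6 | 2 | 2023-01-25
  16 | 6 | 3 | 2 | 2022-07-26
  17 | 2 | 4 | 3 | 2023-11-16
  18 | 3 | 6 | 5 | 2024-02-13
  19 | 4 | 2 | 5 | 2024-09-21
SELECT p.name FROM products p LEFT JOIN orders c ON c.product_id = p.id WHERE c.id IS NULL

Execution result:
(no rows)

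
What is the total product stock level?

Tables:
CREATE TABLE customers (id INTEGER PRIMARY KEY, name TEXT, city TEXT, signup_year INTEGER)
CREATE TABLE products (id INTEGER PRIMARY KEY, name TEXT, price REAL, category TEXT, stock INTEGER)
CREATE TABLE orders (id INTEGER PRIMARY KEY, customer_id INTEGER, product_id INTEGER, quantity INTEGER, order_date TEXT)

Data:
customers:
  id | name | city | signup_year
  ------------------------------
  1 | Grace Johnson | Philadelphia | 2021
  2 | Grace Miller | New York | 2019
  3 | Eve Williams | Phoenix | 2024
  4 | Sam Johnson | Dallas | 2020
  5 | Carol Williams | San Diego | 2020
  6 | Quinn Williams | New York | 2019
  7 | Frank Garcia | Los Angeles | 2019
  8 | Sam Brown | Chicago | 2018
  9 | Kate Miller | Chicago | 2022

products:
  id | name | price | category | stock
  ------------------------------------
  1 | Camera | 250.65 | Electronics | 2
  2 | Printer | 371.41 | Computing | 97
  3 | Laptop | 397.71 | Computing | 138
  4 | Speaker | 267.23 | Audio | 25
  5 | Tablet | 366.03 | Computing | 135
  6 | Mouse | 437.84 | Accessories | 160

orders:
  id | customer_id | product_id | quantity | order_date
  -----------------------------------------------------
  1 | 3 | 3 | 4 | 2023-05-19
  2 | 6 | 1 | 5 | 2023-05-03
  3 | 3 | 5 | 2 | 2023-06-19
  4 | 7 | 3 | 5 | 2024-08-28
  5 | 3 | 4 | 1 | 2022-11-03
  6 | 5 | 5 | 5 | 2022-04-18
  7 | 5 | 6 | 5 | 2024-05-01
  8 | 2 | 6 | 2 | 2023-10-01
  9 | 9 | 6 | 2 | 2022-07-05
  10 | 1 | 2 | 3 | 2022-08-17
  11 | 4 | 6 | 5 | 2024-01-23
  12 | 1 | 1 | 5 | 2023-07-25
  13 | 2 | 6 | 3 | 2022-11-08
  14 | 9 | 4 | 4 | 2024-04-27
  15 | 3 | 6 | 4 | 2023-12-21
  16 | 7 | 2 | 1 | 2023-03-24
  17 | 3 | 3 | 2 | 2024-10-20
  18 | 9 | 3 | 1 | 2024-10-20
SELECT SUM(stock) FROM products

Execution result:
557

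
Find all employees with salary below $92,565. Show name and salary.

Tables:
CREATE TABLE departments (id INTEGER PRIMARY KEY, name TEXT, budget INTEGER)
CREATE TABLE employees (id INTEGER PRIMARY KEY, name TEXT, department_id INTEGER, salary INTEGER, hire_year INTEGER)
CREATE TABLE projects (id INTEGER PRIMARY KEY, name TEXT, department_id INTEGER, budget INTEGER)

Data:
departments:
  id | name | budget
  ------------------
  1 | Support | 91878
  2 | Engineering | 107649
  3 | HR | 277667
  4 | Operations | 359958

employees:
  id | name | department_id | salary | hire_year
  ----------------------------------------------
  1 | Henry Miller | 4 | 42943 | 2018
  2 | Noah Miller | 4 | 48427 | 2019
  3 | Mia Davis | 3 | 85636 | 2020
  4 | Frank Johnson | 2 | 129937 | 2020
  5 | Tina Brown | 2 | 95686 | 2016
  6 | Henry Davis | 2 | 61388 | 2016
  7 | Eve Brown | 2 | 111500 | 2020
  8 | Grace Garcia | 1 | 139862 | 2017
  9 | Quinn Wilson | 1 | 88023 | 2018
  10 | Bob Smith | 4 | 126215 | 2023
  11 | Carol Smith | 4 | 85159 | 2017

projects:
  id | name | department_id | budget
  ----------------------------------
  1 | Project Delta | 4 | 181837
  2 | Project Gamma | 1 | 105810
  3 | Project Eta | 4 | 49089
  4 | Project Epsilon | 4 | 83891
SELECT name, salary FROM employees WHERE salary < 92565

Execution result:
name | salary
Henry Miller | 42943
Noah Miller | 48427
Mia Davis | 85636
Henry Davis | 61388
Quinn Wilson | 88023
Carol Smith | 85159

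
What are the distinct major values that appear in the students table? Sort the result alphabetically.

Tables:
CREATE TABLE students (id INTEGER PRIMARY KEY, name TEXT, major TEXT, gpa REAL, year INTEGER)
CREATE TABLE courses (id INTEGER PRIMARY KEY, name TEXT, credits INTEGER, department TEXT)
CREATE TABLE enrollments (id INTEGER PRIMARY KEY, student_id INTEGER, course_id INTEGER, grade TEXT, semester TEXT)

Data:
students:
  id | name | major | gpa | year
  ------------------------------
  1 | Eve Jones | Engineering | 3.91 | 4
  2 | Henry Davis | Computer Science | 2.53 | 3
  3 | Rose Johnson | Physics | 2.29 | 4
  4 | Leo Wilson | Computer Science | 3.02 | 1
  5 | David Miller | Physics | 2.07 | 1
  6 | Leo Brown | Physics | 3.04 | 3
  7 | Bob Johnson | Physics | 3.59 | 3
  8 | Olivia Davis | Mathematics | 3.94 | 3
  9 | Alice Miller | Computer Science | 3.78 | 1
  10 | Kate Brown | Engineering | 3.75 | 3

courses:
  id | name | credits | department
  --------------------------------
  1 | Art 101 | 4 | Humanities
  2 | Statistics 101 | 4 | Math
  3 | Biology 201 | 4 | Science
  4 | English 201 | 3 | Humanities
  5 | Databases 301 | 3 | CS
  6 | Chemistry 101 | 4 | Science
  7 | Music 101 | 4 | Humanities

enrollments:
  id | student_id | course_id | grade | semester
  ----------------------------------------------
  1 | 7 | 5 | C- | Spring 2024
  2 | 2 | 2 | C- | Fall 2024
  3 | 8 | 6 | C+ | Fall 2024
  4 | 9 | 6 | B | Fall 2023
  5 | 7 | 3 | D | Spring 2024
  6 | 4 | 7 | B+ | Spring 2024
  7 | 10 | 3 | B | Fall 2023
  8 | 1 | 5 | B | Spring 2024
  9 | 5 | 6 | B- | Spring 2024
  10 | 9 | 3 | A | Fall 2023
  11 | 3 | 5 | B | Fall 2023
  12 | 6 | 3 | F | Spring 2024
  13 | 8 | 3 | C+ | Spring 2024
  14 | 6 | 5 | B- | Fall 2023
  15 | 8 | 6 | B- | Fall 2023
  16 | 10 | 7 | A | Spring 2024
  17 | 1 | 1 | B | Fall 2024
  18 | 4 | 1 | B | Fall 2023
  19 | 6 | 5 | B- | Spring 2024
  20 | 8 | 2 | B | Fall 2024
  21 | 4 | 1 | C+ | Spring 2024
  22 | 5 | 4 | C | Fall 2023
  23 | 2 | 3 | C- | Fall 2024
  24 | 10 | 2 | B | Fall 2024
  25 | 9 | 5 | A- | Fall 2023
SELECT DISTINCT major FROM students ORDER BY major

Execution result:
major
Computer Science
Engineering
Mathematics
Physics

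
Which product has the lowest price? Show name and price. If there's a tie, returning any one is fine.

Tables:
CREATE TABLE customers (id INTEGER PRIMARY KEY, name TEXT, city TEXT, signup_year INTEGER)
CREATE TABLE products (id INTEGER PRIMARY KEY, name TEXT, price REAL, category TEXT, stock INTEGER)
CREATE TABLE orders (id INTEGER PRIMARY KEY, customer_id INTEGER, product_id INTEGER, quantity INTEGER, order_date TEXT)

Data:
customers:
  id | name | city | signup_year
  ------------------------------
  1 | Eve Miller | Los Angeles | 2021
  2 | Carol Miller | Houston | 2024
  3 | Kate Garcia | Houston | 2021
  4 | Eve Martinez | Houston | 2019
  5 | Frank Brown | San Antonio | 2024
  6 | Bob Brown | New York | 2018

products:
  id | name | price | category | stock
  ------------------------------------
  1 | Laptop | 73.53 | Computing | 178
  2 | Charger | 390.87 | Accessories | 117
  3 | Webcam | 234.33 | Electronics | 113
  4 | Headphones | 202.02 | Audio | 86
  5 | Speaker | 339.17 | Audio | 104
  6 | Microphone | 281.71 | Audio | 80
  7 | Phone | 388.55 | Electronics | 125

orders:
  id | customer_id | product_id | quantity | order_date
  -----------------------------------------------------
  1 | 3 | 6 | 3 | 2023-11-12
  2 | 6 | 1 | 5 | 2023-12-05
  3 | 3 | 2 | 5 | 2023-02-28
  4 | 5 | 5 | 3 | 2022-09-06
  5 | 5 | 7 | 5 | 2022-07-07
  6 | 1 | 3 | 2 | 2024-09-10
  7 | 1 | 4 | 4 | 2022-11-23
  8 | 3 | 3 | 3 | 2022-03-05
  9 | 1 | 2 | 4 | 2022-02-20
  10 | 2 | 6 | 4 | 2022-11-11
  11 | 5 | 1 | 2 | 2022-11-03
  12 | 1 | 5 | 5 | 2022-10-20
SELECT name, price FROM products ORDER BY price ASC LIMIT 1

Execution result:
name | price
Laptop | 73.53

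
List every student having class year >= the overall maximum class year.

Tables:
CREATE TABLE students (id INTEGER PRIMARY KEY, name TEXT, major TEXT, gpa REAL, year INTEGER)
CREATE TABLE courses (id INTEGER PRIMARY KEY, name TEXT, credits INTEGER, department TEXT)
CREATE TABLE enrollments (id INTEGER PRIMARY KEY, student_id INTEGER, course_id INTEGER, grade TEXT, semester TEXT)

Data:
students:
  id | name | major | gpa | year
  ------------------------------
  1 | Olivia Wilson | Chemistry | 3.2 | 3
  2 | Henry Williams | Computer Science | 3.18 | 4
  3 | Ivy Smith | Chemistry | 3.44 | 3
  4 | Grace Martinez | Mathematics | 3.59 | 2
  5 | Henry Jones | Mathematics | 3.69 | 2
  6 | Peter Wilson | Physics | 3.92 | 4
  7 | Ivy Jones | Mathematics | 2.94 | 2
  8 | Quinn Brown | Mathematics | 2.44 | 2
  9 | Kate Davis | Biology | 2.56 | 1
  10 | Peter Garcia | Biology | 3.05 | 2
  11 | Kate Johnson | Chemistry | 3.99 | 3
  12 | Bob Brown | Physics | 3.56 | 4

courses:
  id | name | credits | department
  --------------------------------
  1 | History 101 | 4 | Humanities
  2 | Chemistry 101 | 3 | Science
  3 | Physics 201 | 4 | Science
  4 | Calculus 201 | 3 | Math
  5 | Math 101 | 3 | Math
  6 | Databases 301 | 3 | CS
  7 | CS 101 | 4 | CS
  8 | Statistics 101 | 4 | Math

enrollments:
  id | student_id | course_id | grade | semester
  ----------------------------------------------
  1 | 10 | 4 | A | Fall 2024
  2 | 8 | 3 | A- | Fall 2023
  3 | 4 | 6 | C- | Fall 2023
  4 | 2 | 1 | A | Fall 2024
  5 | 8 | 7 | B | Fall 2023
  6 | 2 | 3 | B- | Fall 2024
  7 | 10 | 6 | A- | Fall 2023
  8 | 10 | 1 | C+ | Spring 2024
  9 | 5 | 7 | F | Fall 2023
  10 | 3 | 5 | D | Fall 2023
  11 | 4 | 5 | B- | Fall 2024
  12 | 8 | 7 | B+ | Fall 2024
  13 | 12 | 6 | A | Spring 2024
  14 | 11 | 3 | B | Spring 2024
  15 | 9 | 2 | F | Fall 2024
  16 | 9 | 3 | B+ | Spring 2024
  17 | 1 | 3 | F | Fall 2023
SELECT name, year FROM students WHERE year >= (SELECT MAX(year) FROM students)

Execution result:
name | year
Henry Williams | 4
Peter Wilson | 4
Bob Brown | 4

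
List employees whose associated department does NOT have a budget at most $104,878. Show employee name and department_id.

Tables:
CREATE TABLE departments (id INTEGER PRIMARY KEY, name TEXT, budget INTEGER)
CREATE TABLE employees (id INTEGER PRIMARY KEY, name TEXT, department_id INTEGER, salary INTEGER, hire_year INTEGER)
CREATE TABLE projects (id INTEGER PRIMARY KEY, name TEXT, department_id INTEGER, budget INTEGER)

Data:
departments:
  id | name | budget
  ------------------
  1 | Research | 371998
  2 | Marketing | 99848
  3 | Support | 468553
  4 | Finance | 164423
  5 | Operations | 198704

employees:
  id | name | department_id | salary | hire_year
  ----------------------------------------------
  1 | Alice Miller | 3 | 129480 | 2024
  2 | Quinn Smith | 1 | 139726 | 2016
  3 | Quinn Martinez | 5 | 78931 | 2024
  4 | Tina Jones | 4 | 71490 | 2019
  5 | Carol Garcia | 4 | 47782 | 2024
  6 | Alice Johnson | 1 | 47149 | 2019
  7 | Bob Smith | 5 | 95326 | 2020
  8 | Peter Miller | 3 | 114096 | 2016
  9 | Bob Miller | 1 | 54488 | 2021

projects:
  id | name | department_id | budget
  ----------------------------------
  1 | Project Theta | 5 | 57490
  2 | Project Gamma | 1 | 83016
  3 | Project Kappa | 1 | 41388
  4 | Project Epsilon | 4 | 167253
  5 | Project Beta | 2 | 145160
SELECT name, department_id FROM employees WHERE department_id NOT IN (SELECT id FROM departments WHERE budget <= 104878)

Execution result:
name | department_id
Alice Miller | 3
Quinn Smith | 1
Quinn Martinez | 5
Tina Jones | 4
Carol Garcia | 4
Alice Johnson | 1
Bob Smith | 5
Peter Miller | 3
Bob Miller | 1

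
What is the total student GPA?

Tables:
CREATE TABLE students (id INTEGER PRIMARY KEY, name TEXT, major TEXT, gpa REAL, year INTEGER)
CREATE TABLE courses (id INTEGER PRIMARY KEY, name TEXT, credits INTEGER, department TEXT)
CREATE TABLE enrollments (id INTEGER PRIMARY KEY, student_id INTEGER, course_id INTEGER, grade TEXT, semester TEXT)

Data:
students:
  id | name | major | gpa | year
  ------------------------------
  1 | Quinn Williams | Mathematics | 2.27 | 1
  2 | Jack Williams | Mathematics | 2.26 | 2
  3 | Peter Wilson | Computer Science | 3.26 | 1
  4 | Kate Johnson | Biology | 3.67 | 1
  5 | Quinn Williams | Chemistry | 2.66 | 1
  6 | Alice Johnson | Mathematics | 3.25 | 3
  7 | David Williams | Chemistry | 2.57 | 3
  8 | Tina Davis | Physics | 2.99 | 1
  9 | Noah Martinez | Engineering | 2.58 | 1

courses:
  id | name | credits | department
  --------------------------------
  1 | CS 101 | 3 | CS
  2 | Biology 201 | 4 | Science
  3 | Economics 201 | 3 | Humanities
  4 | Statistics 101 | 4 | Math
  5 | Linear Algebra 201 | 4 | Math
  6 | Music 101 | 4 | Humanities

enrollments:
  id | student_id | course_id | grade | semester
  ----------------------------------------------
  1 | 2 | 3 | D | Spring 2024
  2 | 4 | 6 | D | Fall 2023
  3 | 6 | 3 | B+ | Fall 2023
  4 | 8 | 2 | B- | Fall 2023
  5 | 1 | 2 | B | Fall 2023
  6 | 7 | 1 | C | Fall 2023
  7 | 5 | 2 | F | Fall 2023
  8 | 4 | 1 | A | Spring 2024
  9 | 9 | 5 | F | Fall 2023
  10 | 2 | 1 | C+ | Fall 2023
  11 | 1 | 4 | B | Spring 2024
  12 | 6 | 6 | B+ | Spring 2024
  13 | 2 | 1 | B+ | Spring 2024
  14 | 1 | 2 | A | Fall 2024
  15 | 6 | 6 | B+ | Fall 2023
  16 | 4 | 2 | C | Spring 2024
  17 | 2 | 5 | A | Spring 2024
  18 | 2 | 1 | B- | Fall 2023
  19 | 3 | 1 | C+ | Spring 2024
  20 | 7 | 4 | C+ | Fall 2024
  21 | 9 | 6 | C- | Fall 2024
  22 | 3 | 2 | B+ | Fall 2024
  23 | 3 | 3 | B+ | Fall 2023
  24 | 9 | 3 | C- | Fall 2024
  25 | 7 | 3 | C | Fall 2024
SELECT SUM(gpa) FROM students

Execution result:
25.51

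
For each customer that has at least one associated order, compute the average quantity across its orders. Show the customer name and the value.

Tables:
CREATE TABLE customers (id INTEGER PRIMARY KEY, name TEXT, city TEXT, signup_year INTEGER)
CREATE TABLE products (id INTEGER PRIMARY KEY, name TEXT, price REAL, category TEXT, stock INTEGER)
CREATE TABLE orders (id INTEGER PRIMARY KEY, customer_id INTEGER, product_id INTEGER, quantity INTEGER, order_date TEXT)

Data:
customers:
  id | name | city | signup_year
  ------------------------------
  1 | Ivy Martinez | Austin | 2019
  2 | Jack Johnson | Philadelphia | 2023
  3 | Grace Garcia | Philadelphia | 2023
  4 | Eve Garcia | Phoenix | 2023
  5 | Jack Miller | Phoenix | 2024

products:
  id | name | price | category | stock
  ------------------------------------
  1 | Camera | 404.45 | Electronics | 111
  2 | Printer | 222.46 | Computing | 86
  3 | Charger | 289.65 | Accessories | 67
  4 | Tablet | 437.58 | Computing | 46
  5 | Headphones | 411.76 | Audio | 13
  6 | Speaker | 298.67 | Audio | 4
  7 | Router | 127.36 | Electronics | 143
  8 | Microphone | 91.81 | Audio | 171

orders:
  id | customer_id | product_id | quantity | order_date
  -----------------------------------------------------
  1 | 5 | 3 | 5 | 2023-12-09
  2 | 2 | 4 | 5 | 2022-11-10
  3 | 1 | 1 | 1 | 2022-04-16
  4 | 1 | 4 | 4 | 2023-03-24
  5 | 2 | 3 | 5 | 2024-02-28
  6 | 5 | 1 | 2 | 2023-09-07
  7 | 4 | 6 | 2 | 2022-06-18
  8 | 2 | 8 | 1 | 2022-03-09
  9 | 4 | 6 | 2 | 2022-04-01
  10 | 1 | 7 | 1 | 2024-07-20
SELECT p.name, AVG(c.quantity) AS avg_quantity FROM orders c JOIN customers p ON c.customer_id = p.id GROUP BY p.id, p.name

Execution result:
name | avg_quantity
Ivy Martinez | 2.00
Jack Johnson | 3.67
Eve Garcia | 2.00
Jack Miller | 3.50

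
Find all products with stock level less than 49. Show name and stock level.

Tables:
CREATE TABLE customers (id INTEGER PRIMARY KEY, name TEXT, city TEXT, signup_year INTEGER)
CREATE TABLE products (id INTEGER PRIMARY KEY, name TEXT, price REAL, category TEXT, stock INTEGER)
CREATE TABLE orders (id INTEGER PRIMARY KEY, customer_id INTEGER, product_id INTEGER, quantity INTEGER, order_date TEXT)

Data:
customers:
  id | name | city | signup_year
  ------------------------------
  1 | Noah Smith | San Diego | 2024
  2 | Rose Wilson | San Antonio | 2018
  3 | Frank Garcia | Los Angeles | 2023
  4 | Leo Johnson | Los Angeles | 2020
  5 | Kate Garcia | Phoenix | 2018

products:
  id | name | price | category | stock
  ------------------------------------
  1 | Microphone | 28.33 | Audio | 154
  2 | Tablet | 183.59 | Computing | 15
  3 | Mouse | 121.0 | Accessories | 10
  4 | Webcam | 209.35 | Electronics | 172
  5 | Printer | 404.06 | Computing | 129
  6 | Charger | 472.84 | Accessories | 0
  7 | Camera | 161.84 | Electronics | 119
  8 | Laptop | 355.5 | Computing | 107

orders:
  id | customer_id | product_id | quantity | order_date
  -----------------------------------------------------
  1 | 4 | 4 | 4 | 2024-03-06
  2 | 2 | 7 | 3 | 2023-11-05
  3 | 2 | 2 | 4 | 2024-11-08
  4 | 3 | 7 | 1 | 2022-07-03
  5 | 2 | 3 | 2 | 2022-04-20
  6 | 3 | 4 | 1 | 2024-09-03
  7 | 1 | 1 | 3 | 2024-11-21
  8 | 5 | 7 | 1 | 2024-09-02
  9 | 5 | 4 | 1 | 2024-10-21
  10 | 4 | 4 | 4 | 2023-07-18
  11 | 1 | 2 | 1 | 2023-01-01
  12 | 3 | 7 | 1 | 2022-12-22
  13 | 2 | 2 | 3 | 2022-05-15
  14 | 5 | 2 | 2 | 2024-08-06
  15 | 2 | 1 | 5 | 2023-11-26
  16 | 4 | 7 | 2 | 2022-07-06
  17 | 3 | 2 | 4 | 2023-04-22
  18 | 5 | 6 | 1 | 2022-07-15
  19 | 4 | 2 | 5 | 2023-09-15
SELECT name, stock FROM products WHERE stock < 49

Execution result:
name | stock
Tablet | 15
Mouse | 10
Charger | 0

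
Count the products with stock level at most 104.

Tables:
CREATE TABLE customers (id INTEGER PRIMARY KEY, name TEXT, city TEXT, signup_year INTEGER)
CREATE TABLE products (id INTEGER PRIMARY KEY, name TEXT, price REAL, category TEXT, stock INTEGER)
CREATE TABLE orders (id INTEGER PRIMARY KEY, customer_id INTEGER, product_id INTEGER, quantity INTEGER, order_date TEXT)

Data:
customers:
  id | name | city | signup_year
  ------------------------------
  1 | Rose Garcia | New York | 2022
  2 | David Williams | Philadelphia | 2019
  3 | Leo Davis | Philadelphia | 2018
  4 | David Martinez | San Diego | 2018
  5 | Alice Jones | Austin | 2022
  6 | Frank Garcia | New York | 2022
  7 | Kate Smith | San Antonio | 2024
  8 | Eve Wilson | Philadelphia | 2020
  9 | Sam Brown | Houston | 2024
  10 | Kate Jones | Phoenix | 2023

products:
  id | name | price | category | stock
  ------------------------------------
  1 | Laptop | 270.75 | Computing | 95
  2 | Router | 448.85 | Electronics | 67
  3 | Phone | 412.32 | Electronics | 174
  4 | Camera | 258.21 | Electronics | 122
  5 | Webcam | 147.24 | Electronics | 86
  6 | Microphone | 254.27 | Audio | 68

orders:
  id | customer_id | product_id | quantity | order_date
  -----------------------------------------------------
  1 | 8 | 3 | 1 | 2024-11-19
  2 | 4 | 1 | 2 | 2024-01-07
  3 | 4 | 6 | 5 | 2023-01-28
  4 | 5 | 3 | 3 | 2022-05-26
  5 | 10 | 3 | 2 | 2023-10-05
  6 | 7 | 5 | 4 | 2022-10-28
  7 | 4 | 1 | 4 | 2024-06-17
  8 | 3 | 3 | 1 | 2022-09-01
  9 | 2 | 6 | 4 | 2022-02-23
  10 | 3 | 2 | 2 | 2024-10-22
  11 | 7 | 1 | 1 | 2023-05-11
SELECT COUNT(*) FROM products WHERE stock <= 104

Execution result:
4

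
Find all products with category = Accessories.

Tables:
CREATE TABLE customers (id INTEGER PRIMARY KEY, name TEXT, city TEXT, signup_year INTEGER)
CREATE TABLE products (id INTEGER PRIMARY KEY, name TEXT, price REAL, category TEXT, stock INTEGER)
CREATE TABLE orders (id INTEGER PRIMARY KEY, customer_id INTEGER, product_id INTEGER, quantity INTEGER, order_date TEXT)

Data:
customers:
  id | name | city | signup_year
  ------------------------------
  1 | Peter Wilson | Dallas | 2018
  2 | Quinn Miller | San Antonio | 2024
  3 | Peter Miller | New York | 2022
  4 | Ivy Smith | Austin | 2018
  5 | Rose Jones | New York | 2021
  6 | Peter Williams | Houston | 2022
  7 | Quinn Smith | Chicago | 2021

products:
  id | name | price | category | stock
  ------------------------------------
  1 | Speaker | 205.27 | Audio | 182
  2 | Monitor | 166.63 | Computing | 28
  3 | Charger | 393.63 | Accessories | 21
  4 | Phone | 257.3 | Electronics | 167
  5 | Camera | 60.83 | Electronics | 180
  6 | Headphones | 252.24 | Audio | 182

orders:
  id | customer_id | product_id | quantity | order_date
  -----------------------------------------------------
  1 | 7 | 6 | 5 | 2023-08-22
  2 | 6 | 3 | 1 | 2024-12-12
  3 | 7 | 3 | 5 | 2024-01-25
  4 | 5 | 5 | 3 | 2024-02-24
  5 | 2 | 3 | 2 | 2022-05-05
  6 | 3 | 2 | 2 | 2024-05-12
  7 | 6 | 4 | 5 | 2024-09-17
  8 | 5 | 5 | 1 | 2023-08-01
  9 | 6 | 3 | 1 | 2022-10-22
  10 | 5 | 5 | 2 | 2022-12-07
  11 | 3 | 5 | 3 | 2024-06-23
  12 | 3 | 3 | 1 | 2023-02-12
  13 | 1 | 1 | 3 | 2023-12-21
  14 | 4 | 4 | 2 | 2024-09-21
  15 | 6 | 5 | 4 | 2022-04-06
SELECT name, category FROM products WHERE category = 'Accessories'

Execution result:
name | category
Charger | Accessories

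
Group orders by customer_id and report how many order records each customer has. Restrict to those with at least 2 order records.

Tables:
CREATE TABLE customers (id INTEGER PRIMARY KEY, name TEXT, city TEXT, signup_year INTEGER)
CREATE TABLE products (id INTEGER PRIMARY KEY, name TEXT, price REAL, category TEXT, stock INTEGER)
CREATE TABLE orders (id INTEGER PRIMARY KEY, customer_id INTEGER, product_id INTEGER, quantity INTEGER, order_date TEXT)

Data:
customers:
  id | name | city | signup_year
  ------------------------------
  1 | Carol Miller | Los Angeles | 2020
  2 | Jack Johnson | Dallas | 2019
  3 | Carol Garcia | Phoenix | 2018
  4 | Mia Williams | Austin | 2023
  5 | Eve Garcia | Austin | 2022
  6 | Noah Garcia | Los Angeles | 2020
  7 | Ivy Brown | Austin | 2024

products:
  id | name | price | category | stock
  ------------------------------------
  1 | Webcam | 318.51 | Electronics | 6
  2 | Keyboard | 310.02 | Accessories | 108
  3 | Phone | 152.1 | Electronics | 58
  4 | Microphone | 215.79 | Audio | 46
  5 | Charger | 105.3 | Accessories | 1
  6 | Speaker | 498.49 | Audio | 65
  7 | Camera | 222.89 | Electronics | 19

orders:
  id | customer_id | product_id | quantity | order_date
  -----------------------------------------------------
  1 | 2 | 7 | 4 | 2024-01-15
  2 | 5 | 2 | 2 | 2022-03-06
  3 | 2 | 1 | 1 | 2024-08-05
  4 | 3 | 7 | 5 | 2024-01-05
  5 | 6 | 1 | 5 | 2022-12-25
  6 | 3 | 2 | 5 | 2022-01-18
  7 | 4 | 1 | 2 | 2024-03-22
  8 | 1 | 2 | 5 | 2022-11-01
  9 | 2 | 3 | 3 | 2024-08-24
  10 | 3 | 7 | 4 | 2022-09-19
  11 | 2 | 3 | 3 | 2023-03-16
SELECT customer_id, COUNT(*) AS order_count FROM orders GROUP BY customer_id HAVING COUNT(*) >= 2

Execution result:
customer_id | order_count
2 | 4
3 | 3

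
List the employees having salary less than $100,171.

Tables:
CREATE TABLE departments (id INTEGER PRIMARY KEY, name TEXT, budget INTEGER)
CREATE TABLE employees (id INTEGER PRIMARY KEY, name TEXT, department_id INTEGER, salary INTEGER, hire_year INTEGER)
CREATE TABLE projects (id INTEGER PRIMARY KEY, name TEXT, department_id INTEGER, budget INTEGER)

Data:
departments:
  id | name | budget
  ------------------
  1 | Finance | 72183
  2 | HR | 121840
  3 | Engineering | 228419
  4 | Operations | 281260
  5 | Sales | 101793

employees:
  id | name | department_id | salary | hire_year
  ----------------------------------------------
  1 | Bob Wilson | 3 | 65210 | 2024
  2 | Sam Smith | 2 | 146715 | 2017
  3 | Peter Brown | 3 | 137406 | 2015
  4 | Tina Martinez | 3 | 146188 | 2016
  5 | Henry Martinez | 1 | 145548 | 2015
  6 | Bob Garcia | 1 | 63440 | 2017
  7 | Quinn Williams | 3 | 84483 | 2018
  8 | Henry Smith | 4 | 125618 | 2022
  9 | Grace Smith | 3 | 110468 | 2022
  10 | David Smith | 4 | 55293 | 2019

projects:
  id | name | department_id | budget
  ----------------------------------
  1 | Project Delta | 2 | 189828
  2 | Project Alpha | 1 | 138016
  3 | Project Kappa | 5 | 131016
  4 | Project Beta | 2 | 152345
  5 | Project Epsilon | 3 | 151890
SELECT name, salary FROM employees WHERE salary < 100171

Execution result:
name | salary
Bob Wilson | 65210
Bob Garcia | 63440
Quinn Williams | 84483
David Smith | 55293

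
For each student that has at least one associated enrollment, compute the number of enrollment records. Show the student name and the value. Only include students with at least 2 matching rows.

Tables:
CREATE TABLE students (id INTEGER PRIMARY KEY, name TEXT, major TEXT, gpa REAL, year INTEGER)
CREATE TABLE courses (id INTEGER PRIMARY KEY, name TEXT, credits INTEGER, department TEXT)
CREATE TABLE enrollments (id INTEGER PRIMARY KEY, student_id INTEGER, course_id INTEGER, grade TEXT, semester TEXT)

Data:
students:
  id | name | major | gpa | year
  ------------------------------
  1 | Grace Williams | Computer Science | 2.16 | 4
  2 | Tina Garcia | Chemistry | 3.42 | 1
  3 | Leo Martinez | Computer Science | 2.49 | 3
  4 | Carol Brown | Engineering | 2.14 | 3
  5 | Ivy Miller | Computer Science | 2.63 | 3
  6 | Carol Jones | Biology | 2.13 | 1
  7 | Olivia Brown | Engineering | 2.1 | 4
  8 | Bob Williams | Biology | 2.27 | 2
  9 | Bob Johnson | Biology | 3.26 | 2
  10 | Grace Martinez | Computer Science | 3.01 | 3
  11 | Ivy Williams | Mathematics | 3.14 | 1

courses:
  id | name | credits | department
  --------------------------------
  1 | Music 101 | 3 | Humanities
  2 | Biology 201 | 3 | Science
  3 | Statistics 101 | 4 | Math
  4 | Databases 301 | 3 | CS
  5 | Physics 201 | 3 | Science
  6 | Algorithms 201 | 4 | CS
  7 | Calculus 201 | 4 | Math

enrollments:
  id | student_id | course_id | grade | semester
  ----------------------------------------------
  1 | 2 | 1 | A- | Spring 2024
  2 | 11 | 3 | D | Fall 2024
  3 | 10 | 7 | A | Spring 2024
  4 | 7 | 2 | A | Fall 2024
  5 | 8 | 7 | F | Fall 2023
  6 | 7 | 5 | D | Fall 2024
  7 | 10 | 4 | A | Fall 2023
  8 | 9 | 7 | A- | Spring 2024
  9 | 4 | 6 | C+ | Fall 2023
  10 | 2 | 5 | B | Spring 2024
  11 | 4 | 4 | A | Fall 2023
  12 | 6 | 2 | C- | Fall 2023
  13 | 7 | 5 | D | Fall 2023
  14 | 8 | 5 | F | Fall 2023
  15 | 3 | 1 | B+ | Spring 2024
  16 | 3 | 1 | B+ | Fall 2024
SELECT p.name, COUNT(*) AS n FROM enrollments c JOIN students p ON c.student_id = p.id GROUP BY p.id, p.name HAVING COUNT(*) >= 2

Execution result:
name | n
Tina Garcia | 2
Leo Martinez | 2
Carol Brown | 2
Olivia Brown | 3
Bob Williams | 2
Grace Martinez | 2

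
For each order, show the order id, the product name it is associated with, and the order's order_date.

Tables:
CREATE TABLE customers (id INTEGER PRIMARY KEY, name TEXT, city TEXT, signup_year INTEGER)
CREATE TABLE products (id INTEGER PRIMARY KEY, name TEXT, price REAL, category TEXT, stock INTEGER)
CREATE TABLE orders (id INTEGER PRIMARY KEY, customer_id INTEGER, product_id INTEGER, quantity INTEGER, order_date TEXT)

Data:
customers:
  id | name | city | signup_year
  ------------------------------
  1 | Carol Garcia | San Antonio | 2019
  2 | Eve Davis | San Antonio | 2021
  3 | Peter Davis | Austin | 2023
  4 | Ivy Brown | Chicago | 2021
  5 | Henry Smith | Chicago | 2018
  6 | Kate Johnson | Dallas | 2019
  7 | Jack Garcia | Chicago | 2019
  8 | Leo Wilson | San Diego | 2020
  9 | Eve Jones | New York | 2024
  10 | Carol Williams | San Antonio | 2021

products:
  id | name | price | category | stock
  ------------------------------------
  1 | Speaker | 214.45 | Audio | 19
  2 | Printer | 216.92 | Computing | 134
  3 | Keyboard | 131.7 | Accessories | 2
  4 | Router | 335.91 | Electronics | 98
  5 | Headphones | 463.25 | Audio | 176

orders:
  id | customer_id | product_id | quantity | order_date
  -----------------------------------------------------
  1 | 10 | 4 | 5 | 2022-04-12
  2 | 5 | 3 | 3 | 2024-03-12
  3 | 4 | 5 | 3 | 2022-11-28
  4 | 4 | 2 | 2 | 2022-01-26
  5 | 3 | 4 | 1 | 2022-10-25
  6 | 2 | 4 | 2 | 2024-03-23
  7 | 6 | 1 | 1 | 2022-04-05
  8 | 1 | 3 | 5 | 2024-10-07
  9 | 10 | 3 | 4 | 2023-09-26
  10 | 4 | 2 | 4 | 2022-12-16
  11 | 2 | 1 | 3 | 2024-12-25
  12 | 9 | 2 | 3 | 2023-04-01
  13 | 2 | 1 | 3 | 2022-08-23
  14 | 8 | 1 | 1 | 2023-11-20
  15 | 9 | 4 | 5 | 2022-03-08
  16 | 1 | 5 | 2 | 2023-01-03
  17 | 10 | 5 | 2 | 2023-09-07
SELECT c.id, p.name AS product, c.order_date FROM orders c JOIN products p ON c.product_id = p.id

Execution result:
id | product | order_date
1 | Router | 2022-04-12
2 | Keyboard | 2024-03-12
3 | Headphones | 2022-11-28
4 | Printer | 2022-01-26
5 | Router | 2022-10-25
6 | Router | 2024-03-23
7 | Speaker | 2022-04-05
8 | Keyboard | 2024-10-07
9 | Keyboard | 2023-09-26
10 | Printer | 2022-12-16
11 | Speaker | 2024-12-25
12 | Printer | 2023-04-01
13 | Speaker | 2022-08-23
14 | Speaker | 2023-11-20
15 | Router | 2022-03-08
16 | Headphones | 2023-01-03
17 | Headphones | 2023-09-07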